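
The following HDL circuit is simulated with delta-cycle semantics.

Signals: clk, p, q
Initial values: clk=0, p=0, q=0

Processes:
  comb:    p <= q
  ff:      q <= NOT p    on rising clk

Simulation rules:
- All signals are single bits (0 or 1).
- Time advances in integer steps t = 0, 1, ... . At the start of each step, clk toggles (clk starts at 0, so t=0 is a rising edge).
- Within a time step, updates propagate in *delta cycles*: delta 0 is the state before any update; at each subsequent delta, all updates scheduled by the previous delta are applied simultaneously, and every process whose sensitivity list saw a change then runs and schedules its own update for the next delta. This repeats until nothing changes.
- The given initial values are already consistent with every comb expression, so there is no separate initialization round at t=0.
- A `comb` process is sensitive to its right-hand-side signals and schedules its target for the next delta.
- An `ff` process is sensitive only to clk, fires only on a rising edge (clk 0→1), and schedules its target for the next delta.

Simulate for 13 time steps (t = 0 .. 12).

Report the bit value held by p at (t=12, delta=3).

t0.Δ0 p=0 q=0 clk=0
t0.Δ1 p=0 q=0 clk=1
t0.Δ2 p=0 q=1 clk=1
t0.Δ3 p=1 q=1 clk=1
t1.Δ0 p=1 q=1 clk=1
t1.Δ1 p=1 q=1 clk=0
t2.Δ0 p=1 q=1 clk=0
t2.Δ1 p=1 q=1 clk=1
t2.Δ2 p=1 q=0 clk=1
t2.Δ3 p=0 q=0 clk=1
t3.Δ0 p=0 q=0 clk=1
t3.Δ1 p=0 q=0 clk=0
t4.Δ0 p=0 q=0 clk=0
t4.Δ1 p=0 q=0 clk=1
t4.Δ2 p=0 q=1 clk=1
t4.Δ3 p=1 q=1 clk=1
t5.Δ0 p=1 q=1 clk=1
t5.Δ1 p=1 q=1 clk=0
t6.Δ0 p=1 q=1 clk=0
t6.Δ1 p=1 q=1 clk=1
t6.Δ2 p=1 q=0 clk=1
t6.Δ3 p=0 q=0 clk=1
t7.Δ0 p=0 q=0 clk=1
t7.Δ1 p=0 q=0 clk=0
t8.Δ0 p=0 q=0 clk=0
t8.Δ1 p=0 q=0 clk=1
t8.Δ2 p=0 q=1 clk=1
t8.Δ3 p=1 q=1 clk=1
t9.Δ0 p=1 q=1 clk=1
t9.Δ1 p=1 q=1 clk=0
t10.Δ0 p=1 q=1 clk=0
t10.Δ1 p=1 q=1 clk=1
t10.Δ2 p=1 q=0 clk=1
t10.Δ3 p=0 q=0 clk=1
t11.Δ0 p=0 q=0 clk=1
t11.Δ1 p=0 q=0 clk=0
t12.Δ0 p=0 q=0 clk=0
t12.Δ1 p=0 q=0 clk=1
t12.Δ2 p=0 q=1 clk=1
t12.Δ3 p=1 q=1 clk=1

1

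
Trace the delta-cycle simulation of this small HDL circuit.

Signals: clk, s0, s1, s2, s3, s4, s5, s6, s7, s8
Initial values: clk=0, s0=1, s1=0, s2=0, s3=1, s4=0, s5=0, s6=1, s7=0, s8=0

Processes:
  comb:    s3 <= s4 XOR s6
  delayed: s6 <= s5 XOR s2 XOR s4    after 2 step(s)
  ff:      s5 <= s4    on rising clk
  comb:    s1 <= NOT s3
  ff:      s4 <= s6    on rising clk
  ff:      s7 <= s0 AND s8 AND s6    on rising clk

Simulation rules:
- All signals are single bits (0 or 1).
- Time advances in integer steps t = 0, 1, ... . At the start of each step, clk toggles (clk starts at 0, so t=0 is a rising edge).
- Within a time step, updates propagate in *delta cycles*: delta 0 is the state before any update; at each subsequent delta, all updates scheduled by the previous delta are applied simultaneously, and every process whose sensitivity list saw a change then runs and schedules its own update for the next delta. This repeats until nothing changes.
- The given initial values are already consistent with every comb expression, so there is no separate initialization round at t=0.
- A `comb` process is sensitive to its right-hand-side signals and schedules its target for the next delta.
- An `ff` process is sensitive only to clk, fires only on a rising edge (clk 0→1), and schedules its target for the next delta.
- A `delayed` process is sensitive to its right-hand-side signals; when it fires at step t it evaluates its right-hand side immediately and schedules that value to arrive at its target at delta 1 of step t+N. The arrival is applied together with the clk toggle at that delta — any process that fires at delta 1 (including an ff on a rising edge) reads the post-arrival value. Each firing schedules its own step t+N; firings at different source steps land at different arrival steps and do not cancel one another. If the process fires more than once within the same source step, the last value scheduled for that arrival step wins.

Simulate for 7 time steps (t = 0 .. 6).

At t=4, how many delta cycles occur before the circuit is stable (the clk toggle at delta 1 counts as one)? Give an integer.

[bits: s4,s1,s2,clk,s0,s8,s3,s7,s5,s6]
t=0: Δ0=0000101001 Δ1=0001101001 Δ2=1001101001 Δ3=1001100001 Δ4=1101100001 | 4Δ
t=1: Δ0=1101100001 Δ1=1100100001 | 1Δ
t=2: Δ0=1100100001 Δ1=1101100001 Δ2=1101100011 | 2Δ
t=3: Δ0=1101100011 Δ1=1100100011 | 1Δ
t=4: Δ0=1100100011 Δ1=1101100010 Δ2=0101101010 Δ3=0001100010 Δ4=0101100010 | 4Δ
t=5: Δ0=0101100010 Δ1=0100100010 | 1Δ
t=6: Δ0=0100100010 Δ1=0101100011 Δ2=1101101001 Δ3=1001100001 Δ4=1101100001 | 4Δ

4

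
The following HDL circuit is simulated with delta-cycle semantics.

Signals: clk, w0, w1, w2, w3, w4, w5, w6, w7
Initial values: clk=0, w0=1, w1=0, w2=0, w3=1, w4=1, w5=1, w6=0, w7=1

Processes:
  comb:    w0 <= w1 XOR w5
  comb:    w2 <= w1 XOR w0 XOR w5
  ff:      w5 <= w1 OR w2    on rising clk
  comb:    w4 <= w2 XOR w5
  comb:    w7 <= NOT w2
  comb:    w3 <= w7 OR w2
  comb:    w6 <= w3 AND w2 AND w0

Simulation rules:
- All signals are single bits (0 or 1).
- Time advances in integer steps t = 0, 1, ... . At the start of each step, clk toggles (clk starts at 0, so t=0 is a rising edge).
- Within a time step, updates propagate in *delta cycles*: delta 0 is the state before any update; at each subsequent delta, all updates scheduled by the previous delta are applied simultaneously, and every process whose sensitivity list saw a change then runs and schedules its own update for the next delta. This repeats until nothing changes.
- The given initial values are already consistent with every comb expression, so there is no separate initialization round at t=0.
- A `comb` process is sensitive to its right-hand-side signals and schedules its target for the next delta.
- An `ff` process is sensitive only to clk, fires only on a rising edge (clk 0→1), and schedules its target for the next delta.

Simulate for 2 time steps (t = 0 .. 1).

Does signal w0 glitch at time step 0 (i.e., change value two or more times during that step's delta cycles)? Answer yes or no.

no

t=0 Δ0: w1=0 w6=0 w4=1 w3=1 clk=0 w5=1 w2=0 w0=1 w7=1
  Δ1: clk:0→1
  Δ2: w5:1→0
  Δ3: w4:1→0, w2:0→1, w0:1→0
  Δ4: w4:0→1, w2:1→0, w7:1→0
  Δ5: w4:1→0, w3:1→0, w7:0→1
  Δ6: w3:0→1
  (6Δ to stable)
t=1 Δ0: w1=0 w6=0 w4=0 w3=1 clk=1 w5=0 w2=0 w0=0 w7=1
  Δ1: clk:1→0
  (1Δ to stable)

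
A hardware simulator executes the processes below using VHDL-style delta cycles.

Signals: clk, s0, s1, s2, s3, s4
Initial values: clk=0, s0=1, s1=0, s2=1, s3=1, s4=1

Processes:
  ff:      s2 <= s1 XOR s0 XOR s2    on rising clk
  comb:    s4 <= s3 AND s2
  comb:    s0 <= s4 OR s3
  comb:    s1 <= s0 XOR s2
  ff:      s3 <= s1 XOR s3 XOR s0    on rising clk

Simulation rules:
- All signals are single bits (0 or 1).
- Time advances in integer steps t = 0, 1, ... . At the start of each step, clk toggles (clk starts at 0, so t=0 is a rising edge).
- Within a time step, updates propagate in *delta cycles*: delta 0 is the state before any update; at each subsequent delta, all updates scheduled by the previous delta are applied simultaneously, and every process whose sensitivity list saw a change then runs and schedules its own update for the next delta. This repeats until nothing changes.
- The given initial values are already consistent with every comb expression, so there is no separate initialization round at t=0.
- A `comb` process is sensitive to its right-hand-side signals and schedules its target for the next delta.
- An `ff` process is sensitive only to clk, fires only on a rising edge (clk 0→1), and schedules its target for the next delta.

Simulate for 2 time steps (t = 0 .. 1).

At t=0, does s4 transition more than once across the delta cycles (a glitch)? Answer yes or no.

no

[bits: clk,s1,s2,s3,s0,s4]
t=0: Δ0=001111 Δ1=101111 Δ2=100011 Δ3=110010 Δ4=110000 Δ5=100000 | 5Δ
t=1: Δ0=100000 Δ1=000000 | 1Δ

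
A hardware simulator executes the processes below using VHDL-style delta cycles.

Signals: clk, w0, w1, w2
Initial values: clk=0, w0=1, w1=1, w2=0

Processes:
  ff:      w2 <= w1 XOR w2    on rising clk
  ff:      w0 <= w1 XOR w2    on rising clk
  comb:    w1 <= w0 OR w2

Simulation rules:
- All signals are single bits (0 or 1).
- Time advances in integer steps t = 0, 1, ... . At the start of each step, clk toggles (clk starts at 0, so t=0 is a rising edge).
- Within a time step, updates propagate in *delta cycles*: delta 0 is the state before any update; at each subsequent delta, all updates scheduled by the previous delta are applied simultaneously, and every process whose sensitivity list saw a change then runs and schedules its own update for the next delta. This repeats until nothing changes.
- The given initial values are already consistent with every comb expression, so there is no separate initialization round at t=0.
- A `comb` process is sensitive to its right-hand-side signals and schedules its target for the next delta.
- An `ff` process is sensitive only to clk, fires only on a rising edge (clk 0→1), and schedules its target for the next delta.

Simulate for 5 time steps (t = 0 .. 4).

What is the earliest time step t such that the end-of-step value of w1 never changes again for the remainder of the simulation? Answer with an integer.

2

[bits: w1,clk,w2,w0]
t=0: Δ0=1001 Δ1=1101 Δ2=1111 | 2Δ
t=1: Δ0=1111 Δ1=1011 | 1Δ
t=2: Δ0=1011 Δ1=1111 Δ2=1100 Δ3=0100 | 3Δ
t=3: Δ0=0100 Δ1=0000 | 1Δ
t=4: Δ0=0000 Δ1=0100 | 1Δ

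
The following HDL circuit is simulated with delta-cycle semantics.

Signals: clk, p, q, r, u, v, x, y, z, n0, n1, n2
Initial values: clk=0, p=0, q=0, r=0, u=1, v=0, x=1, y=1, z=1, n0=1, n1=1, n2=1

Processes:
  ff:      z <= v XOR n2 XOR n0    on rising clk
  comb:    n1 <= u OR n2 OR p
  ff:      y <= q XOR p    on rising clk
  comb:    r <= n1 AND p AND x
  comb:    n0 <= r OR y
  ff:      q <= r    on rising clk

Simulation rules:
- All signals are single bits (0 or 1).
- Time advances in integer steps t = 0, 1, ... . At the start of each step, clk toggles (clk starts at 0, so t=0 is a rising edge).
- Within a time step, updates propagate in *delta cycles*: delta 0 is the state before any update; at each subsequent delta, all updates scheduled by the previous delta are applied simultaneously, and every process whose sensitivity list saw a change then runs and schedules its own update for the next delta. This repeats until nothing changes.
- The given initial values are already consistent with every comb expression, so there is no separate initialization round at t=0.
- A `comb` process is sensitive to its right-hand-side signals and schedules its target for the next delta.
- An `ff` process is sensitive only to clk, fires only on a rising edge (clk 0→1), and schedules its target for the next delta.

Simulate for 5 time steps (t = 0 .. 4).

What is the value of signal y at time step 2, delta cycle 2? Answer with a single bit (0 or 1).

t0.Δ0 x=1 u=1 z=1 v=0 n2=1 r=0 y=1 n1=1 p=0 clk=0 n0=1 q=0
t0.Δ1 x=1 u=1 z=1 v=0 n2=1 r=0 y=1 n1=1 p=0 clk=1 n0=1 q=0
t0.Δ2 x=1 u=1 z=0 v=0 n2=1 r=0 y=0 n1=1 p=0 clk=1 n0=1 q=0
t0.Δ3 x=1 u=1 z=0 v=0 n2=1 r=0 y=0 n1=1 p=0 clk=1 n0=0 q=0
t1.Δ0 x=1 u=1 z=0 v=0 n2=1 r=0 y=0 n1=1 p=0 clk=1 n0=0 q=0
t1.Δ1 x=1 u=1 z=0 v=0 n2=1 r=0 y=0 n1=1 p=0 clk=0 n0=0 q=0
t2.Δ0 x=1 u=1 z=0 v=0 n2=1 r=0 y=0 n1=1 p=0 clk=0 n0=0 q=0
t2.Δ1 x=1 u=1 z=0 v=0 n2=1 r=0 y=0 n1=1 p=0 clk=1 n0=0 q=0
t2.Δ2 x=1 u=1 z=1 v=0 n2=1 r=0 y=0 n1=1 p=0 clk=1 n0=0 q=0
t3.Δ0 x=1 u=1 z=1 v=0 n2=1 r=0 y=0 n1=1 p=0 clk=1 n0=0 q=0
t3.Δ1 x=1 u=1 z=1 v=0 n2=1 r=0 y=0 n1=1 p=0 clk=0 n0=0 q=0
t4.Δ0 x=1 u=1 z=1 v=0 n2=1 r=0 y=0 n1=1 p=0 clk=0 n0=0 q=0
t4.Δ1 x=1 u=1 z=1 v=0 n2=1 r=0 y=0 n1=1 p=0 clk=1 n0=0 q=0

0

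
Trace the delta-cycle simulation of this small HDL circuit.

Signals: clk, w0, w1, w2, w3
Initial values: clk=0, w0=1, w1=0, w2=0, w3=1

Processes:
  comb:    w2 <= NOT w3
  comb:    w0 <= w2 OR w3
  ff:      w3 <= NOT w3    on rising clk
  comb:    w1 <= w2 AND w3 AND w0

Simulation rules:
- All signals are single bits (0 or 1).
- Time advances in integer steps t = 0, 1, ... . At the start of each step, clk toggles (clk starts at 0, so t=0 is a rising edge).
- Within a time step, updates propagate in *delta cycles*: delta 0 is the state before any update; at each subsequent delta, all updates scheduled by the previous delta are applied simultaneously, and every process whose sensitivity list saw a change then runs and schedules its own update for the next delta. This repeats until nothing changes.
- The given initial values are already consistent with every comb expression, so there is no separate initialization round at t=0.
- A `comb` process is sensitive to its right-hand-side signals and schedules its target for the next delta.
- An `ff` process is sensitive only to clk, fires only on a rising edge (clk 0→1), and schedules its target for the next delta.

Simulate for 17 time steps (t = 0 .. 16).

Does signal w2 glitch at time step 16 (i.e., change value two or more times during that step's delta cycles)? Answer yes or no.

t=0 Δ0: clk=0 w0=1 w2=0 w3=1 w1=0
  Δ1: clk:0→1
  Δ2: w3:1→0
  Δ3: w0:1→0, w2:0→1
  Δ4: w0:0→1
  (4Δ to stable)
t=1 Δ0: clk=1 w0=1 w2=1 w3=0 w1=0
  Δ1: clk:1→0
  (1Δ to stable)
t=2 Δ0: clk=0 w0=1 w2=1 w3=0 w1=0
  Δ1: clk:0→1
  Δ2: w3:0→1
  Δ3: w2:1→0, w1:0→1
  Δ4: w1:1→0
  (4Δ to stable)
t=3 Δ0: clk=1 w0=1 w2=0 w3=1 w1=0
  Δ1: clk:1→0
  (1Δ to stable)
t=4 Δ0: clk=0 w0=1 w2=0 w3=1 w1=0
  Δ1: clk:0→1
  Δ2: w3:1→0
  Δ3: w0:1→0, w2:0→1
  Δ4: w0:0→1
  (4Δ to stable)
t=5 Δ0: clk=1 w0=1 w2=1 w3=0 w1=0
  Δ1: clk:1→0
  (1Δ to stable)
t=6 Δ0: clk=0 w0=1 w2=1 w3=0 w1=0
  Δ1: clk:0→1
  Δ2: w3:0→1
  Δ3: w2:1→0, w1:0→1
  Δ4: w1:1→0
  (4Δ to stable)
t=7 Δ0: clk=1 w0=1 w2=0 w3=1 w1=0
  Δ1: clk:1→0
  (1Δ to stable)
t=8 Δ0: clk=0 w0=1 w2=0 w3=1 w1=0
  Δ1: clk:0→1
  Δ2: w3:1→0
  Δ3: w0:1→0, w2:0→1
  Δ4: w0:0→1
  (4Δ to stable)
t=9 Δ0: clk=1 w0=1 w2=1 w3=0 w1=0
  Δ1: clk:1→0
  (1Δ to stable)
t=10 Δ0: clk=0 w0=1 w2=1 w3=0 w1=0
  Δ1: clk:0→1
  Δ2: w3:0→1
  Δ3: w2:1→0, w1:0→1
  Δ4: w1:1→0
  (4Δ to stable)
t=11 Δ0: clk=1 w0=1 w2=0 w3=1 w1=0
  Δ1: clk:1→0
  (1Δ to stable)
t=12 Δ0: clk=0 w0=1 w2=0 w3=1 w1=0
  Δ1: clk:0→1
  Δ2: w3:1→0
  Δ3: w0:1→0, w2:0→1
  Δ4: w0:0→1
  (4Δ to stable)
t=13 Δ0: clk=1 w0=1 w2=1 w3=0 w1=0
  Δ1: clk:1→0
  (1Δ to stable)
t=14 Δ0: clk=0 w0=1 w2=1 w3=0 w1=0
  Δ1: clk:0→1
  Δ2: w3:0→1
  Δ3: w2:1→0, w1:0→1
  Δ4: w1:1→0
  (4Δ to stable)
t=15 Δ0: clk=1 w0=1 w2=0 w3=1 w1=0
  Δ1: clk:1→0
  (1Δ to stable)
t=16 Δ0: clk=0 w0=1 w2=0 w3=1 w1=0
  Δ1: clk:0→1
  Δ2: w3:1→0
  Δ3: w0:1→0, w2:0→1
  Δ4: w0:0→1
  (4Δ to stable)

no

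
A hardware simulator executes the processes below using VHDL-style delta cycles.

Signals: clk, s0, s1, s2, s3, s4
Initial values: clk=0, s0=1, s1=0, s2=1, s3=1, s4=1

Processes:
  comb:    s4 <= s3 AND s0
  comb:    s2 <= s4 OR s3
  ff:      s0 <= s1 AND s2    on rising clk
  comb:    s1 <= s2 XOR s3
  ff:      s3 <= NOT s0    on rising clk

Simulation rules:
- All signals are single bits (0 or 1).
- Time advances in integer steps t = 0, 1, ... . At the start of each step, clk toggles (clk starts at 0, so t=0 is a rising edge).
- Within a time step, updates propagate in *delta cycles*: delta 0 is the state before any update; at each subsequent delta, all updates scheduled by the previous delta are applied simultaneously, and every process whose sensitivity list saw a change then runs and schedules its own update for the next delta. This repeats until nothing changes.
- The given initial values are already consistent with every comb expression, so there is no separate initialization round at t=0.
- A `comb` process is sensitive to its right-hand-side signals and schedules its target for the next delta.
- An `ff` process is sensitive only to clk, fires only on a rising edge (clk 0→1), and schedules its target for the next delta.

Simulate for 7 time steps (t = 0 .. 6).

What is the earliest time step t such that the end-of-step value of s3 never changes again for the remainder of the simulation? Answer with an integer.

2

t=0 Δ0: s1=0 clk=0 s0=1 s2=1 s3=1 s4=1
  Δ1: clk:0→1
  Δ2: s0:1→0, s3:1→0
  Δ3: s1:0→1, s4:1→0
  Δ4: s2:1→0
  Δ5: s1:1→0
  (5Δ to stable)
t=1 Δ0: s1=0 clk=1 s0=0 s2=0 s3=0 s4=0
  Δ1: clk:1→0
  (1Δ to stable)
t=2 Δ0: s1=0 clk=0 s0=0 s2=0 s3=0 s4=0
  Δ1: clk:0→1
  Δ2: s3:0→1
  Δ3: s1:0→1, s2:0→1
  Δ4: s1:1→0
  (4Δ to stable)
t=3 Δ0: s1=0 clk=1 s0=0 s2=1 s3=1 s4=0
  Δ1: clk:1→0
  (1Δ to stable)
t=4 Δ0: s1=0 clk=0 s0=0 s2=1 s3=1 s4=0
  Δ1: clk:0→1
  (1Δ to stable)
t=5 Δ0: s1=0 clk=1 s0=0 s2=1 s3=1 s4=0
  Δ1: clk:1→0
  (1Δ to stable)
t=6 Δ0: s1=0 clk=0 s0=0 s2=1 s3=1 s4=0
  Δ1: clk:0→1
  (1Δ to stable)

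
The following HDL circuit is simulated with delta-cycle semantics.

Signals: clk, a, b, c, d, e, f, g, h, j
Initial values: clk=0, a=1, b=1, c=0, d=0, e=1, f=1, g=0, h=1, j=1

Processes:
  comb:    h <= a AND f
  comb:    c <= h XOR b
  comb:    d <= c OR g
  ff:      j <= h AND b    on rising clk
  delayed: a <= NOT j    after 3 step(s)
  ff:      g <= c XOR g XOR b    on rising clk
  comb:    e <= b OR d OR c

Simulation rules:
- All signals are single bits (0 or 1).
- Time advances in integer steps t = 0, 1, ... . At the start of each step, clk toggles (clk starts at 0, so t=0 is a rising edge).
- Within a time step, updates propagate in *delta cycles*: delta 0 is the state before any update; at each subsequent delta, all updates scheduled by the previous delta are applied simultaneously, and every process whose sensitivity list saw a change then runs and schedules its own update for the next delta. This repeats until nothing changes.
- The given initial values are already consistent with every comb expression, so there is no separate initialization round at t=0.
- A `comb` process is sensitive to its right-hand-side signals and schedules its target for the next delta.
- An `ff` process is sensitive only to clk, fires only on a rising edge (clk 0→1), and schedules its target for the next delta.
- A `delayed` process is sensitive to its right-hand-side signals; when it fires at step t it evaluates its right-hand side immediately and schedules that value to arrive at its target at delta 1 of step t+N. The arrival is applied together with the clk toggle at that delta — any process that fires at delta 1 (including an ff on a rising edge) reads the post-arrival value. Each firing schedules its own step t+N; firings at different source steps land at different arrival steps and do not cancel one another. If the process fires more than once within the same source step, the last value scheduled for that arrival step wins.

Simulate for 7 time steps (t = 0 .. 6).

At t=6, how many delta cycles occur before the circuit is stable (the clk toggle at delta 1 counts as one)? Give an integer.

3

t0.Δ0 a=1 j=1 f=1 c=0 clk=0 h=1 e=1 g=0 b=1 d=0
t0.Δ1 a=1 j=1 f=1 c=0 clk=1 h=1 e=1 g=0 b=1 d=0
t0.Δ2 a=1 j=1 f=1 c=0 clk=1 h=1 e=1 g=1 b=1 d=0
t0.Δ3 a=1 j=1 f=1 c=0 clk=1 h=1 e=1 g=1 b=1 d=1
t1.Δ0 a=1 j=1 f=1 c=0 clk=1 h=1 e=1 g=1 b=1 d=1
t1.Δ1 a=1 j=1 f=1 c=0 clk=0 h=1 e=1 g=1 b=1 d=1
t2.Δ0 a=1 j=1 f=1 c=0 clk=0 h=1 e=1 g=1 b=1 d=1
t2.Δ1 a=1 j=1 f=1 c=0 clk=1 h=1 e=1 g=1 b=1 d=1
t2.Δ2 a=1 j=1 f=1 c=0 clk=1 h=1 e=1 g=0 b=1 d=1
t2.Δ3 a=1 j=1 f=1 c=0 clk=1 h=1 e=1 g=0 b=1 d=0
t3.Δ0 a=1 j=1 f=1 c=0 clk=1 h=1 e=1 g=0 b=1 d=0
t3.Δ1 a=1 j=1 f=1 c=0 clk=0 h=1 e=1 g=0 b=1 d=0
t4.Δ0 a=1 j=1 f=1 c=0 clk=0 h=1 e=1 g=0 b=1 d=0
t4.Δ1 a=1 j=1 f=1 c=0 clk=1 h=1 e=1 g=0 b=1 d=0
t4.Δ2 a=1 j=1 f=1 c=0 clk=1 h=1 e=1 g=1 b=1 d=0
t4.Δ3 a=1 j=1 f=1 c=0 clk=1 h=1 e=1 g=1 b=1 d=1
t5.Δ0 a=1 j=1 f=1 c=0 clk=1 h=1 e=1 g=1 b=1 d=1
t5.Δ1 a=1 j=1 f=1 c=0 clk=0 h=1 e=1 g=1 b=1 d=1
t6.Δ0 a=1 j=1 f=1 c=0 clk=0 h=1 e=1 g=1 b=1 d=1
t6.Δ1 a=1 j=1 f=1 c=0 clk=1 h=1 e=1 g=1 b=1 d=1
t6.Δ2 a=1 j=1 f=1 c=0 clk=1 h=1 e=1 g=0 b=1 d=1
t6.Δ3 a=1 j=1 f=1 c=0 clk=1 h=1 e=1 g=0 b=1 d=0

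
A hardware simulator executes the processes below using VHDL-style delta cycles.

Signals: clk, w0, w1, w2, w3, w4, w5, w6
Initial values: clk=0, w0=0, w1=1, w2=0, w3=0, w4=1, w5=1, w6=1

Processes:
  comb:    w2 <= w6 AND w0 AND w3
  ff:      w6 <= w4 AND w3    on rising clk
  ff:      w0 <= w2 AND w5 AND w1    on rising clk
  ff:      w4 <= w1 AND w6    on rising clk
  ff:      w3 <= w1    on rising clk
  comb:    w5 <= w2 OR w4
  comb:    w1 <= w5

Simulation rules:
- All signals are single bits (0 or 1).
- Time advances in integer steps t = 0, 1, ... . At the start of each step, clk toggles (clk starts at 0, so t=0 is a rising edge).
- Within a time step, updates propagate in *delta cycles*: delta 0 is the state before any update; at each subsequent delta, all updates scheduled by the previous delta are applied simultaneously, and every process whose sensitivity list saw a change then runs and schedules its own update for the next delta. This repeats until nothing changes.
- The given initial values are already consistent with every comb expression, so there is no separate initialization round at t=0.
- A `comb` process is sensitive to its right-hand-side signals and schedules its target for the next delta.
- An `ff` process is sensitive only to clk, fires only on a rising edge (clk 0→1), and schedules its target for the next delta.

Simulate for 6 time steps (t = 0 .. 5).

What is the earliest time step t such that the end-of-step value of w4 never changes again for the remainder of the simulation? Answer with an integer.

[bits: clk,w1,w0,w2,w3,w5,w4,w6]
t=0: Δ0=01000111 Δ1=11000111 Δ2=11001110 | 2Δ
t=1: Δ0=11001110 Δ1=01001110 | 1Δ
t=2: Δ0=01001110 Δ1=11001110 Δ2=11001101 Δ3=11001001 Δ4=10001001 | 4Δ
t=3: Δ0=10001001 Δ1=00001001 | 1Δ
t=4: Δ0=00001001 Δ1=10001001 Δ2=10000000 | 2Δ
t=5: Δ0=10000000 Δ1=00000000 | 1Δ

2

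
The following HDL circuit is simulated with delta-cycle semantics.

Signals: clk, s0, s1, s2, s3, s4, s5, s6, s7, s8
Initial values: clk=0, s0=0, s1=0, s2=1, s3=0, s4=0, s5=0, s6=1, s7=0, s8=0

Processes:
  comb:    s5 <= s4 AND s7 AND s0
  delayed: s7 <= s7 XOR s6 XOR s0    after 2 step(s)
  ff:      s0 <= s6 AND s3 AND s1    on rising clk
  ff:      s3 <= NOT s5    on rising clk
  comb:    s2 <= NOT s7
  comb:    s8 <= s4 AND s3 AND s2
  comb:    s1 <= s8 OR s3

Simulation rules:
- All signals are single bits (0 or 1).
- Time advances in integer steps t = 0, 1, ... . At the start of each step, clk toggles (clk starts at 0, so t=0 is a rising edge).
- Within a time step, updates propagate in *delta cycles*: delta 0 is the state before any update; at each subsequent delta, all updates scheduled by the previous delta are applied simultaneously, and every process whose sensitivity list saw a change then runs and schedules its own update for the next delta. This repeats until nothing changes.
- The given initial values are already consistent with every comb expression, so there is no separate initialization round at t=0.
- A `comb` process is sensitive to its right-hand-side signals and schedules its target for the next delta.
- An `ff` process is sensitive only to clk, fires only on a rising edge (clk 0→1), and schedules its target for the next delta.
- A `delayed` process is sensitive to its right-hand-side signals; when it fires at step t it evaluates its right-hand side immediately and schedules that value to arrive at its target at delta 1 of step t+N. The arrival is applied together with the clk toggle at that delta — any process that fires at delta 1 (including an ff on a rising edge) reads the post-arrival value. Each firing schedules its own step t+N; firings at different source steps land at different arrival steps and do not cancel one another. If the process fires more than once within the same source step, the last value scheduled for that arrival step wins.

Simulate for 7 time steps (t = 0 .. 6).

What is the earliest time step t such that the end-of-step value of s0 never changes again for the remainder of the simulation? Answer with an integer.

t0.Δ0 clk=0 s7=0 s4=0 s3=0 s5=0 s6=1 s8=0 s1=0 s2=1 s0=0
t0.Δ1 clk=1 s7=0 s4=0 s3=0 s5=0 s6=1 s8=0 s1=0 s2=1 s0=0
t0.Δ2 clk=1 s7=0 s4=0 s3=1 s5=0 s6=1 s8=0 s1=0 s2=1 s0=0
t0.Δ3 clk=1 s7=0 s4=0 s3=1 s5=0 s6=1 s8=0 s1=1 s2=1 s0=0
t1.Δ0 clk=1 s7=0 s4=0 s3=1 s5=0 s6=1 s8=0 s1=1 s2=1 s0=0
t1.Δ1 clk=0 s7=0 s4=0 s3=1 s5=0 s6=1 s8=0 s1=1 s2=1 s0=0
t2.Δ0 clk=0 s7=0 s4=0 s3=1 s5=0 s6=1 s8=0 s1=1 s2=1 s0=0
t2.Δ1 clk=1 s7=0 s4=0 s3=1 s5=0 s6=1 s8=0 s1=1 s2=1 s0=0
t2.Δ2 clk=1 s7=0 s4=0 s3=1 s5=0 s6=1 s8=0 s1=1 s2=1 s0=1
t3.Δ0 clk=1 s7=0 s4=0 s3=1 s5=0 s6=1 s8=0 s1=1 s2=1 s0=1
t3.Δ1 clk=0 s7=0 s4=0 s3=1 s5=0 s6=1 s8=0 s1=1 s2=1 s0=1
t4.Δ0 clk=0 s7=0 s4=0 s3=1 s5=0 s6=1 s8=0 s1=1 s2=1 s0=1
t4.Δ1 clk=1 s7=0 s4=0 s3=1 s5=0 s6=1 s8=0 s1=1 s2=1 s0=1
t5.Δ0 clk=1 s7=0 s4=0 s3=1 s5=0 s6=1 s8=0 s1=1 s2=1 s0=1
t5.Δ1 clk=0 s7=0 s4=0 s3=1 s5=0 s6=1 s8=0 s1=1 s2=1 s0=1
t6.Δ0 clk=0 s7=0 s4=0 s3=1 s5=0 s6=1 s8=0 s1=1 s2=1 s0=1
t6.Δ1 clk=1 s7=0 s4=0 s3=1 s5=0 s6=1 s8=0 s1=1 s2=1 s0=1

2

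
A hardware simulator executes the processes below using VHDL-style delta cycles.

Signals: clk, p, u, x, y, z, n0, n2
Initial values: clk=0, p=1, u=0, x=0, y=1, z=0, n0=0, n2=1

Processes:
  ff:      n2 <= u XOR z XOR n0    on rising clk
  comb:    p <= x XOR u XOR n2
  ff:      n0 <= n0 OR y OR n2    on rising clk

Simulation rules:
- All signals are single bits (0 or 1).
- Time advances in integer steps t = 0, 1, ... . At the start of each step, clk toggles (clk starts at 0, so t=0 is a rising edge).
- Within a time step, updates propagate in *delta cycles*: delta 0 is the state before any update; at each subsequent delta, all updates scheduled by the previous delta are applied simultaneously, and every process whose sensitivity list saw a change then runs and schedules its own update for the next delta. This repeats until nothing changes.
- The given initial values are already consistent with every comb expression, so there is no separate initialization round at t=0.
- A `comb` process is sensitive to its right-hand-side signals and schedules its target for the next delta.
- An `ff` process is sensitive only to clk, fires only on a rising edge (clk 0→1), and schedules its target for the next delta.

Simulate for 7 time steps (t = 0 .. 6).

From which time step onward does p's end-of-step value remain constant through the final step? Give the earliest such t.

t0.Δ0 p=1 clk=0 z=0 y=1 n2=1 n0=0 u=0 x=0
t0.Δ1 p=1 clk=1 z=0 y=1 n2=1 n0=0 u=0 x=0
t0.Δ2 p=1 clk=1 z=0 y=1 n2=0 n0=1 u=0 x=0
t0.Δ3 p=0 clk=1 z=0 y=1 n2=0 n0=1 u=0 x=0
t1.Δ0 p=0 clk=1 z=0 y=1 n2=0 n0=1 u=0 x=0
t1.Δ1 p=0 clk=0 z=0 y=1 n2=0 n0=1 u=0 x=0
t2.Δ0 p=0 clk=0 z=0 y=1 n2=0 n0=1 u=0 x=0
t2.Δ1 p=0 clk=1 z=0 y=1 n2=0 n0=1 u=0 x=0
t2.Δ2 p=0 clk=1 z=0 y=1 n2=1 n0=1 u=0 x=0
t2.Δ3 p=1 clk=1 z=0 y=1 n2=1 n0=1 u=0 x=0
t3.Δ0 p=1 clk=1 z=0 y=1 n2=1 n0=1 u=0 x=0
t3.Δ1 p=1 clk=0 z=0 y=1 n2=1 n0=1 u=0 x=0
t4.Δ0 p=1 clk=0 z=0 y=1 n2=1 n0=1 u=0 x=0
t4.Δ1 p=1 clk=1 z=0 y=1 n2=1 n0=1 u=0 x=0
t5.Δ0 p=1 clk=1 z=0 y=1 n2=1 n0=1 u=0 x=0
t5.Δ1 p=1 clk=0 z=0 y=1 n2=1 n0=1 u=0 x=0
t6.Δ0 p=1 clk=0 z=0 y=1 n2=1 n0=1 u=0 x=0
t6.Δ1 p=1 clk=1 z=0 y=1 n2=1 n0=1 u=0 x=0

2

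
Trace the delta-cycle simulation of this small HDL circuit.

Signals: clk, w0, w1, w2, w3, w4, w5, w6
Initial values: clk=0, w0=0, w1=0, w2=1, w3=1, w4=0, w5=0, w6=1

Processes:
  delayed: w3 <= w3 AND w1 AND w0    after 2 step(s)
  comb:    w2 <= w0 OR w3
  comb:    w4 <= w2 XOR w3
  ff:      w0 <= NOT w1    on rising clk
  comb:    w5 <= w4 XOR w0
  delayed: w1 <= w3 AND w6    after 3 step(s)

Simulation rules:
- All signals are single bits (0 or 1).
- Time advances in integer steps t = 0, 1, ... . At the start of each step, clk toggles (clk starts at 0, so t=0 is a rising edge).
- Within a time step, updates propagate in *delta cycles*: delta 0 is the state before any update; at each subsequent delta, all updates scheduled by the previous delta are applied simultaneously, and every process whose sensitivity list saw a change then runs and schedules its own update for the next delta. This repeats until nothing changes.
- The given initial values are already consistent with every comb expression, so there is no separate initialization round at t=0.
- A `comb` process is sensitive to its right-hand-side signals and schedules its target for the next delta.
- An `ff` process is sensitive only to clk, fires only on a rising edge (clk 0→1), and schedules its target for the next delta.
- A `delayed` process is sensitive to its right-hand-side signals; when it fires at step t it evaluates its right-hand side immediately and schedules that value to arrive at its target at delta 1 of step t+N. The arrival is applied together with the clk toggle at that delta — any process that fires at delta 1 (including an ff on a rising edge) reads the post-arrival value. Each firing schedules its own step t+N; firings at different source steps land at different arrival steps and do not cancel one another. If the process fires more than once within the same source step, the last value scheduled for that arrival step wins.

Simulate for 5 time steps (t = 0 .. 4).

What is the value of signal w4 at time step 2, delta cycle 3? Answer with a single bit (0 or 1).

1

[bits: w4,w2,w3,w1,w5,w0,w6,clk]
t=0: Δ0=01100010 Δ1=01100011 Δ2=01100111 Δ3=01101111 | 3Δ
t=1: Δ0=01101111 Δ1=01101110 | 1Δ
t=2: Δ0=01101110 Δ1=01001111 Δ2=11001111 Δ3=11000111 | 3Δ
t=3: Δ0=11000111 Δ1=11000110 | 1Δ
t=4: Δ0=11000110 Δ1=11000111 | 1Δ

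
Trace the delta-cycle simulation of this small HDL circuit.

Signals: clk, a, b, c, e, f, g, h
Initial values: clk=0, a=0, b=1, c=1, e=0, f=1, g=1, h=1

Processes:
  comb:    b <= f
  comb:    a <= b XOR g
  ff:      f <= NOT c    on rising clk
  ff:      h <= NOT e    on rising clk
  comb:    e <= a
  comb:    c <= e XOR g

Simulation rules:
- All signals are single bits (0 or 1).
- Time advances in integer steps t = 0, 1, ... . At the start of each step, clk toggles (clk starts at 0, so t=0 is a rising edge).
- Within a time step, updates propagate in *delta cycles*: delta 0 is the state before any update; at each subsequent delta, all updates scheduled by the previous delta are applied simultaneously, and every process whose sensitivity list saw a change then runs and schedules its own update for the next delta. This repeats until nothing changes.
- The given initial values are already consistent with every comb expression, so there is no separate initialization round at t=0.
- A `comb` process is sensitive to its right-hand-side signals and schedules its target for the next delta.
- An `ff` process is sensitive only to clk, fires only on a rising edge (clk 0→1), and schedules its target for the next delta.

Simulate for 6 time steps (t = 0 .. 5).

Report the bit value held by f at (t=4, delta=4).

t=0 Δ0: c=1 clk=0 a=0 b=1 h=1 g=1 e=0 f=1
  Δ1: clk:0→1
  Δ2: f:1→0
  Δ3: b:1→0
  Δ4: a:0→1
  Δ5: e:0→1
  Δ6: c:1→0
  (6Δ to stable)
t=1 Δ0: c=0 clk=1 a=1 b=0 h=1 g=1 e=1 f=0
  Δ1: clk:1→0
  (1Δ to stable)
t=2 Δ0: c=0 clk=0 a=1 b=0 h=1 g=1 e=1 f=0
  Δ1: clk:0→1
  Δ2: h:1→0, f:0→1
  Δ3: b:0→1
  Δ4: a:1→0
  Δ5: e:1→0
  Δ6: c:0→1
  (6Δ to stable)
t=3 Δ0: c=1 clk=1 a=0 b=1 h=0 g=1 e=0 f=1
  Δ1: clk:1→0
  (1Δ to stable)
t=4 Δ0: c=1 clk=0 a=0 b=1 h=0 g=1 e=0 f=1
  Δ1: clk:0→1
  Δ2: h:0→1, f:1→0
  Δ3: b:1→0
  Δ4: a:0→1
  Δ5: e:0→1
  Δ6: c:1→0
  (6Δ to stable)
t=5 Δ0: c=0 clk=1 a=1 b=0 h=1 g=1 e=1 f=0
  Δ1: clk:1→0
  (1Δ to stable)

0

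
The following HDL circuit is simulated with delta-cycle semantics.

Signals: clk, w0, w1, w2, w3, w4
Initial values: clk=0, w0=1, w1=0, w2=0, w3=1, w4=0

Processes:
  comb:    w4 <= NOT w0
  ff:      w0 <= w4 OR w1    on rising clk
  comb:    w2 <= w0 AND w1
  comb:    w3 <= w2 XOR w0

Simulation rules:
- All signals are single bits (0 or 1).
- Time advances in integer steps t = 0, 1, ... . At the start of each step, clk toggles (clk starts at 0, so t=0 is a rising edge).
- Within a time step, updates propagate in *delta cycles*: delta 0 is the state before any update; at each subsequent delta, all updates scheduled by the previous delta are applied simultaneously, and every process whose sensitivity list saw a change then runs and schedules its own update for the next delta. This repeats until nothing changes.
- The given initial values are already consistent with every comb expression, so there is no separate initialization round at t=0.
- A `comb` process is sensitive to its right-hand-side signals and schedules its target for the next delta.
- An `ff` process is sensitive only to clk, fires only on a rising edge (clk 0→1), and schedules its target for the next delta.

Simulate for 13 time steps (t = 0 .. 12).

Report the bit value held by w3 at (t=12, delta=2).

t=0 Δ0: w3=1 w2=0 w4=0 clk=0 w1=0 w0=1
  Δ1: clk:0→1
  Δ2: w0:1→0
  Δ3: w3:1→0, w4:0→1
  (3Δ to stable)
t=1 Δ0: w3=0 w2=0 w4=1 clk=1 w1=0 w0=0
  Δ1: clk:1→0
  (1Δ to stable)
t=2 Δ0: w3=0 w2=0 w4=1 clk=0 w1=0 w0=0
  Δ1: clk:0→1
  Δ2: w0:0→1
  Δ3: w3:0→1, w4:1→0
  (3Δ to stable)
t=3 Δ0: w3=1 w2=0 w4=0 clk=1 w1=0 w0=1
  Δ1: clk:1→0
  (1Δ to stable)
t=4 Δ0: w3=1 w2=0 w4=0 clk=0 w1=0 w0=1
  Δ1: clk:0→1
  Δ2: w0:1→0
  Δ3: w3:1→0, w4:0→1
  (3Δ to stable)
t=5 Δ0: w3=0 w2=0 w4=1 clk=1 w1=0 w0=0
  Δ1: clk:1→0
  (1Δ to stable)
t=6 Δ0: w3=0 w2=0 w4=1 clk=0 w1=0 w0=0
  Δ1: clk:0→1
  Δ2: w0:0→1
  Δ3: w3:0→1, w4:1→0
  (3Δ to stable)
t=7 Δ0: w3=1 w2=0 w4=0 clk=1 w1=0 w0=1
  Δ1: clk:1→0
  (1Δ to stable)
t=8 Δ0: w3=1 w2=0 w4=0 clk=0 w1=0 w0=1
  Δ1: clk:0→1
  Δ2: w0:1→0
  Δ3: w3:1→0, w4:0→1
  (3Δ to stable)
t=9 Δ0: w3=0 w2=0 w4=1 clk=1 w1=0 w0=0
  Δ1: clk:1→0
  (1Δ to stable)
t=10 Δ0: w3=0 w2=0 w4=1 clk=0 w1=0 w0=0
  Δ1: clk:0→1
  Δ2: w0:0→1
  Δ3: w3:0→1, w4:1→0
  (3Δ to stable)
t=11 Δ0: w3=1 w2=0 w4=0 clk=1 w1=0 w0=1
  Δ1: clk:1→0
  (1Δ to stable)
t=12 Δ0: w3=1 w2=0 w4=0 clk=0 w1=0 w0=1
  Δ1: clk:0→1
  Δ2: w0:1→0
  Δ3: w3:1→0, w4:0→1
  (3Δ to stable)

1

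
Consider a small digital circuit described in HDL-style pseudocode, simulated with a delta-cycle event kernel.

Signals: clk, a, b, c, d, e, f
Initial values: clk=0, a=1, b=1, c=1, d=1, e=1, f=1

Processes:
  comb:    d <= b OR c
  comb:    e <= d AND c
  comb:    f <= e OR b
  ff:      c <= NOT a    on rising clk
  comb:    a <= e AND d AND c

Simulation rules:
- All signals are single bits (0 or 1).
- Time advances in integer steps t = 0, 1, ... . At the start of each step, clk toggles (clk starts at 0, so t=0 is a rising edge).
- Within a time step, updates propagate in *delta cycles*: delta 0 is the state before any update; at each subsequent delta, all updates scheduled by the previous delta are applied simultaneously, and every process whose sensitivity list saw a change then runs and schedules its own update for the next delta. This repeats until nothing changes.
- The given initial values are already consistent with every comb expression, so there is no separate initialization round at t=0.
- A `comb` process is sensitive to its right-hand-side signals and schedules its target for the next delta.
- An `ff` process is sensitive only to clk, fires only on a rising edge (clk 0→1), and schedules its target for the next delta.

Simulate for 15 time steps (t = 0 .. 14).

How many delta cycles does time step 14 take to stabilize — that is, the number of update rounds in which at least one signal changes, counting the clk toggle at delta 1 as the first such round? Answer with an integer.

4

t=0 Δ0: clk=0 e=1 b=1 a=1 f=1 d=1 c=1
  Δ1: clk:0→1
  Δ2: c:1→0
  Δ3: e:1→0, a:1→0
  (3Δ to stable)
t=1 Δ0: clk=1 e=0 b=1 a=0 f=1 d=1 c=0
  Δ1: clk:1→0
  (1Δ to stable)
t=2 Δ0: clk=0 e=0 b=1 a=0 f=1 d=1 c=0
  Δ1: clk:0→1
  Δ2: c:0→1
  Δ3: e:0→1
  Δ4: a:0→1
  (4Δ to stable)
t=3 Δ0: clk=1 e=1 b=1 a=1 f=1 d=1 c=1
  Δ1: clk:1→0
  (1Δ to stable)
t=4 Δ0: clk=0 e=1 b=1 a=1 f=1 d=1 c=1
  Δ1: clk:0→1
  Δ2: c:1→0
  Δ3: e:1→0, a:1→0
  (3Δ to stable)
t=5 Δ0: clk=1 e=0 b=1 a=0 f=1 d=1 c=0
  Δ1: clk:1→0
  (1Δ to stable)
t=6 Δ0: clk=0 e=0 b=1 a=0 f=1 d=1 c=0
  Δ1: clk:0→1
  Δ2: c:0→1
  Δ3: e:0→1
  Δ4: a:0→1
  (4Δ to stable)
t=7 Δ0: clk=1 e=1 b=1 a=1 f=1 d=1 c=1
  Δ1: clk:1→0
  (1Δ to stable)
t=8 Δ0: clk=0 e=1 b=1 a=1 f=1 d=1 c=1
  Δ1: clk:0→1
  Δ2: c:1→0
  Δ3: e:1→0, a:1→0
  (3Δ to stable)
t=9 Δ0: clk=1 e=0 b=1 a=0 f=1 d=1 c=0
  Δ1: clk:1→0
  (1Δ to stable)
t=10 Δ0: clk=0 e=0 b=1 a=0 f=1 d=1 c=0
  Δ1: clk:0→1
  Δ2: c:0→1
  Δ3: e:0→1
  Δ4: a:0→1
  (4Δ to stable)
t=11 Δ0: clk=1 e=1 b=1 a=1 f=1 d=1 c=1
  Δ1: clk:1→0
  (1Δ to stable)
t=12 Δ0: clk=0 e=1 b=1 a=1 f=1 d=1 c=1
  Δ1: clk:0→1
  Δ2: c:1→0
  Δ3: e:1→0, a:1→0
  (3Δ to stable)
t=13 Δ0: clk=1 e=0 b=1 a=0 f=1 d=1 c=0
  Δ1: clk:1→0
  (1Δ to stable)
t=14 Δ0: clk=0 e=0 b=1 a=0 f=1 d=1 c=0
  Δ1: clk:0→1
  Δ2: c:0→1
  Δ3: e:0→1
  Δ4: a:0→1
  (4Δ to stable)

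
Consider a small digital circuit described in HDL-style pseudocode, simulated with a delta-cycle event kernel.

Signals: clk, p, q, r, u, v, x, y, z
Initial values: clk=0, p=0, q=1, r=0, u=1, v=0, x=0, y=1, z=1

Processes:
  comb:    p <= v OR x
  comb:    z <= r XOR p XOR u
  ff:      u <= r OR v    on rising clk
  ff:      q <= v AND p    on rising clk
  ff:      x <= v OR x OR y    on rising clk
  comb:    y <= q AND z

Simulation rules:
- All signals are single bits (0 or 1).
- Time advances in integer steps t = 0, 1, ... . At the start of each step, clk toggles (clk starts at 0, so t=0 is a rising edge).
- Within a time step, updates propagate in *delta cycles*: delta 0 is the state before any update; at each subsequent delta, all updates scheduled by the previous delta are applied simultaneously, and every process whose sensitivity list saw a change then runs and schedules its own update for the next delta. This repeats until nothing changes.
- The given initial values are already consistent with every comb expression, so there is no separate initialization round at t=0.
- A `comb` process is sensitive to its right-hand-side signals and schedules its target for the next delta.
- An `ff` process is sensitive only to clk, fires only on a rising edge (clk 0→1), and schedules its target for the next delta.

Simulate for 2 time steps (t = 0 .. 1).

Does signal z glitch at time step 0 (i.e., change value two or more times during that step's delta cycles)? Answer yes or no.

t=0 Δ0: q=1 clk=0 y=1 v=0 u=1 r=0 p=0 z=1 x=0
  Δ1: clk:0→1
  Δ2: q:1→0, u:1→0, x:0→1
  Δ3: y:1→0, p:0→1, z:1→0
  Δ4: z:0→1
  (4Δ to stable)
t=1 Δ0: q=0 clk=1 y=0 v=0 u=0 r=0 p=1 z=1 x=1
  Δ1: clk:1→0
  (1Δ to stable)

yes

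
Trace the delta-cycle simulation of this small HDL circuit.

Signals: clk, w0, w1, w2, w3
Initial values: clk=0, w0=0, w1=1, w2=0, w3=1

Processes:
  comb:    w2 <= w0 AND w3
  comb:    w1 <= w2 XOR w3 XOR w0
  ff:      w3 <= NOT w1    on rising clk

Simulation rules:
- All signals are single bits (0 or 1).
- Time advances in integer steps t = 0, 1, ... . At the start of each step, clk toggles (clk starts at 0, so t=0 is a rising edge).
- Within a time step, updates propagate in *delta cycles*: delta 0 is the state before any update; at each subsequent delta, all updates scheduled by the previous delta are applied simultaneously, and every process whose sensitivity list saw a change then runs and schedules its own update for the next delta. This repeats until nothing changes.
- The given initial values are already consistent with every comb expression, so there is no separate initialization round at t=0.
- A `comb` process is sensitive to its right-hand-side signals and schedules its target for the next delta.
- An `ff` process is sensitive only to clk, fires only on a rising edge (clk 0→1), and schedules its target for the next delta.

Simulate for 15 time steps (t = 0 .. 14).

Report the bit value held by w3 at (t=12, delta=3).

0

[bits: w2,w3,w0,w1,clk]
t=0: Δ0=01010 Δ1=01011 Δ2=00011 Δ3=00001 | 3Δ
t=1: Δ0=00001 Δ1=00000 | 1Δ
t=2: Δ0=00000 Δ1=00001 Δ2=01001 Δ3=01011 | 3Δ
t=3: Δ0=01011 Δ1=01010 | 1Δ
t=4: Δ0=01010 Δ1=01011 Δ2=00011 Δ3=00001 | 3Δ
t=5: Δ0=00001 Δ1=00000 | 1Δ
t=6: Δ0=00000 Δ1=00001 Δ2=01001 Δ3=01011 | 3Δ
t=7: Δ0=01011 Δ1=01010 | 1Δ
t=8: Δ0=01010 Δ1=01011 Δ2=00011 Δ3=00001 | 3Δ
t=9: Δ0=00001 Δ1=00000 | 1Δ
t=10: Δ0=00000 Δ1=00001 Δ2=01001 Δ3=01011 | 3Δ
t=11: Δ0=01011 Δ1=01010 | 1Δ
t=12: Δ0=01010 Δ1=01011 Δ2=00011 Δ3=00001 | 3Δ
t=13: Δ0=00001 Δ1=00000 | 1Δ
t=14: Δ0=00000 Δ1=00001 Δ2=01001 Δ3=01011 | 3Δ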